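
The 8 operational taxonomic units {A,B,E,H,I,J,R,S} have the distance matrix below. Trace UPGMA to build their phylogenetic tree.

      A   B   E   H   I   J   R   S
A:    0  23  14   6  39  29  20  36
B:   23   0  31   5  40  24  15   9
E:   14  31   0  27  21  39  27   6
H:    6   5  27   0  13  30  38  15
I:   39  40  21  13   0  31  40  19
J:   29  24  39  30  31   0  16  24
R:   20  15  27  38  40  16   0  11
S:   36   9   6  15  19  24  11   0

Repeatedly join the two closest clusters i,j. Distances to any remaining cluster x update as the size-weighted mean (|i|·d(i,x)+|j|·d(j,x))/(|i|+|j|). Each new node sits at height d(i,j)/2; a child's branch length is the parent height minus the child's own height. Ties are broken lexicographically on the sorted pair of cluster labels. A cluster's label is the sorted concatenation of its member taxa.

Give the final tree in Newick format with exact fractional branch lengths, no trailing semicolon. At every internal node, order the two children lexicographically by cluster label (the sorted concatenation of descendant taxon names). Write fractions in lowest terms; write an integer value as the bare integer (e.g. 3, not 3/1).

iteration 1: select B,H (d=5); attach at lengths (5/2, 5/2); label the merged cluster BH
  updated: d(A,BH)=29/2, d(BH,E)=29, d(BH,I)=53/2, d(BH,J)=27, d(BH,R)=53/2, d(BH,S)=12
iteration 2: select E,S (d=6); attach at lengths (3, 3); label the merged cluster ES
  updated: d(A,ES)=25, d(BH,ES)=41/2, d(ES,I)=20, d(ES,J)=63/2, d(ES,R)=19
iteration 3: select A,BH (d=29/2); attach at lengths (29/4, 19/4); label the merged cluster ABH
  updated: d(ABH,ES)=22, d(ABH,I)=92/3, d(ABH,J)=83/3, d(ABH,R)=73/3
iteration 4: select J,R (d=16); attach at lengths (8, 8); label the merged cluster JR
  updated: d(ABH,JR)=26, d(ES,JR)=101/4, d(I,JR)=71/2
iteration 5: select ES,I (d=20); attach at lengths (7, 10); label the merged cluster EIS
  updated: d(ABH,EIS)=224/9, d(EIS,JR)=86/3
iteration 6: select ABH,EIS (d=224/9); attach at lengths (187/36, 22/9); label the merged cluster ABEHIS
  updated: d(ABEHIS,JR)=82/3
iteration 7: select ABEHIS,JR (d=82/3); attach at lengths (11/9, 17/3); label the merged cluster ABEHIJRS
final tree: (((A:29/4,(B:5/2,H:5/2):19/4):187/36,((E:3,S:3):7,I:10):22/9):11/9,(J:8,R:8):17/3)
total length: 2539/36

(((A:29/4,(B:5/2,H:5/2):19/4):187/36,((E:3,S:3):7,I:10):22/9):11/9,(J:8,R:8):17/3)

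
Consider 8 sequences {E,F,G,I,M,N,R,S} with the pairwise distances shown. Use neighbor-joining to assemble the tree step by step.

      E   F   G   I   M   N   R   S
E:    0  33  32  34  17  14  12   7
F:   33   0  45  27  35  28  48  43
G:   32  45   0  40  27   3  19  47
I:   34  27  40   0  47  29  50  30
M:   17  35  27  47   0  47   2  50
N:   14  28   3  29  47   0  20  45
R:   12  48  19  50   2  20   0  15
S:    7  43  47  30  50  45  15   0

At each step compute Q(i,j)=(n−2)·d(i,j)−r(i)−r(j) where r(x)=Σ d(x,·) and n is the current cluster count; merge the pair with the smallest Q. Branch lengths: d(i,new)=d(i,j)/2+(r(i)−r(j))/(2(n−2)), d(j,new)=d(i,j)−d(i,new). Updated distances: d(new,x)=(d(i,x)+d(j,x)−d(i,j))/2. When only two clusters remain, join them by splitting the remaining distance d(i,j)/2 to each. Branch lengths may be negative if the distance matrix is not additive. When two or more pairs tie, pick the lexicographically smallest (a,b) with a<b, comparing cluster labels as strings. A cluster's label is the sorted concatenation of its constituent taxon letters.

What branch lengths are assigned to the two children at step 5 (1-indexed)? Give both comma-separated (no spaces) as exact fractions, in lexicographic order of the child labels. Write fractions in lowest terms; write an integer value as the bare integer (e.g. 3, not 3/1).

117/16,187/16

step 1: merge (G,N) at d=3, Q=-381; branch lengths G→15/4, N→-3/4; new cluster GN
  updated: d(E,GN)=43/2, d(F,GN)=35, d(GN,I)=33, d(GN,M)=71/2, d(GN,R)=18, d(GN,S)=89/2
step 2: merge (M,R) at d=2, Q=-643/2; branch lengths M→103/20, R→-63/20; new cluster MR
  updated: d(E,MR)=27/2, d(F,MR)=81/2, d(GN,MR)=103/4, d(I,MR)=95/2, d(MR,S)=63/2
step 3: merge (F,I) at d=27, Q=-242; branch lengths F→115/8, I→101/8; new cluster FI
  updated: d(E,FI)=20, d(FI,GN)=41/2, d(FI,MR)=61/2, d(FI,S)=23
step 4: merge (E,S) at d=7, Q=-147; branch lengths E→-23/6, S→65/6; new cluster ES
  updated: d(ES,FI)=18, d(ES,GN)=59/2, d(ES,MR)=19
step 5: merge (ES,MR) at d=19, Q=-415/4; branch lengths ES→117/16, MR→187/16; new cluster EMRS
  updated: d(EMRS,FI)=59/4, d(EMRS,GN)=145/8
step 6: merge (EMRS,FI) at d=59/4, Q=-427/8; branch lengths EMRS→99/16, FI→137/16; new cluster EFIMRS
  updated: d(EFIMRS,GN)=191/16
step 7: merge (EFIMRS,GN) at d=191/16; branch lengths EFIMRS→191/32, GN→191/32; new cluster EFGIMNRS
final tree: ((((E:-23/6,S:65/6):117/16,(M:103/20,R:-63/20):187/16):99/16,(F:115/8,I:101/8):137/16):191/32,(G:15/4,N:-3/4):191/32)
total length: 1355/16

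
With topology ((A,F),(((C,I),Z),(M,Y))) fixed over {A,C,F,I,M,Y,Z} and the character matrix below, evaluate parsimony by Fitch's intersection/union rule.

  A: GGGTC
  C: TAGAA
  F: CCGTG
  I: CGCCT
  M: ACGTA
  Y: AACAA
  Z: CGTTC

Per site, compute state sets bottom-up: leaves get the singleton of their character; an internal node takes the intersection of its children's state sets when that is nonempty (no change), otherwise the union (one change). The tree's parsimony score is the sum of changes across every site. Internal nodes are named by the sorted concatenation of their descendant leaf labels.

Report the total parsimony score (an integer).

17

[col 0] AF: children A:{G}, F:{C} ∪→ {C,G}; cost 1
[col 0] CI: children C:{T}, I:{C} ∪→ {C,T}; cost 1
[col 0] CIZ: children CI:{C,T}, Z:{C} ∩→ {C}; cost 0
[col 0] MY: children M:{A}, Y:{A} ∩→ {A}; cost 0
[col 0] CIMYZ: children CIZ:{C}, MY:{A} ∪→ {A,C}; cost 1
[col 0] ACFIMYZ: children AF:{C,G}, CIMYZ:{A,C} ∩→ {C}; cost 0
[col 1] AF: children A:{G}, F:{C} ∪→ {C,G}; cost 1
[col 1] CI: children C:{A}, I:{G} ∪→ {A,G}; cost 1
[col 1] CIZ: children CI:{A,G}, Z:{G} ∩→ {G}; cost 0
[col 1] MY: children M:{C}, Y:{A} ∪→ {A,C}; cost 1
[col 1] CIMYZ: children CIZ:{G}, MY:{A,C} ∪→ {A,C,G}; cost 1
[col 1] ACFIMYZ: children AF:{C,G}, CIMYZ:{A,C,G} ∩→ {C,G}; cost 0
[col 2] AF: children A:{G}, F:{G} ∩→ {G}; cost 0
[col 2] CI: children C:{G}, I:{C} ∪→ {C,G}; cost 1
[col 2] CIZ: children CI:{C,G}, Z:{T} ∪→ {C,G,T}; cost 1
[col 2] MY: children M:{G}, Y:{C} ∪→ {C,G}; cost 1
[col 2] CIMYZ: children CIZ:{C,G,T}, MY:{C,G} ∩→ {C,G}; cost 0
[col 2] ACFIMYZ: children AF:{G}, CIMYZ:{C,G} ∩→ {G}; cost 0
[col 3] AF: children A:{T}, F:{T} ∩→ {T}; cost 0
[col 3] CI: children C:{A}, I:{C} ∪→ {A,C}; cost 1
[col 3] CIZ: children CI:{A,C}, Z:{T} ∪→ {A,C,T}; cost 1
[col 3] MY: children M:{T}, Y:{A} ∪→ {A,T}; cost 1
[col 3] CIMYZ: children CIZ:{A,C,T}, MY:{A,T} ∩→ {A,T}; cost 0
[col 3] ACFIMYZ: children AF:{T}, CIMYZ:{A,T} ∩→ {T}; cost 0
[col 4] AF: children A:{C}, F:{G} ∪→ {C,G}; cost 1
[col 4] CI: children C:{A}, I:{T} ∪→ {A,T}; cost 1
[col 4] CIZ: children CI:{A,T}, Z:{C} ∪→ {A,C,T}; cost 1
[col 4] MY: children M:{A}, Y:{A} ∩→ {A}; cost 0
[col 4] CIMYZ: children CIZ:{A,C,T}, MY:{A} ∩→ {A}; cost 0
[col 4] ACFIMYZ: children AF:{C,G}, CIMYZ:{A} ∪→ {A,C,G}; cost 1
per-site changes: [3, 4, 3, 3, 4]; total = 17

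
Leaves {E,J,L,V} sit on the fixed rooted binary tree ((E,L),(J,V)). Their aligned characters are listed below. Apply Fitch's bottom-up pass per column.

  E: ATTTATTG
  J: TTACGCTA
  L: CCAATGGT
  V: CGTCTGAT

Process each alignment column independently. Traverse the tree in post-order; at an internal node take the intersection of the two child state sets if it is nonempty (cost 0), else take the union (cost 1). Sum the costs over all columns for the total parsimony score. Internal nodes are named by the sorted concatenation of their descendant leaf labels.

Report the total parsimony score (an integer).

site 0, node EL: E={A} ∪ L={C} → {A,C} (+1)
site 0, node JV: J={T} ∪ V={C} → {C,T} (+1)
site 0, node EJLV: EL={A,C} ∩ JV={C,T} → {C} (+0)
site 1, node EL: E={T} ∪ L={C} → {C,T} (+1)
site 1, node JV: J={T} ∪ V={G} → {G,T} (+1)
site 1, node EJLV: EL={C,T} ∩ JV={G,T} → {T} (+0)
site 2, node EL: E={T} ∪ L={A} → {A,T} (+1)
site 2, node JV: J={A} ∪ V={T} → {A,T} (+1)
site 2, node EJLV: EL={A,T} ∩ JV={A,T} → {A,T} (+0)
site 3, node EL: E={T} ∪ L={A} → {A,T} (+1)
site 3, node JV: J={C} ∩ V={C} → {C} (+0)
site 3, node EJLV: EL={A,T} ∪ JV={C} → {A,C,T} (+1)
site 4, node EL: E={A} ∪ L={T} → {A,T} (+1)
site 4, node JV: J={G} ∪ V={T} → {G,T} (+1)
site 4, node EJLV: EL={A,T} ∩ JV={G,T} → {T} (+0)
site 5, node EL: E={T} ∪ L={G} → {G,T} (+1)
site 5, node JV: J={C} ∪ V={G} → {C,G} (+1)
site 5, node EJLV: EL={G,T} ∩ JV={C,G} → {G} (+0)
site 6, node EL: E={T} ∪ L={G} → {G,T} (+1)
site 6, node JV: J={T} ∪ V={A} → {A,T} (+1)
site 6, node EJLV: EL={G,T} ∩ JV={A,T} → {T} (+0)
site 7, node EL: E={G} ∪ L={T} → {G,T} (+1)
site 7, node JV: J={A} ∪ V={T} → {A,T} (+1)
site 7, node EJLV: EL={G,T} ∩ JV={A,T} → {T} (+0)
per-site changes: [2, 2, 2, 2, 2, 2, 2, 2]; total = 16

16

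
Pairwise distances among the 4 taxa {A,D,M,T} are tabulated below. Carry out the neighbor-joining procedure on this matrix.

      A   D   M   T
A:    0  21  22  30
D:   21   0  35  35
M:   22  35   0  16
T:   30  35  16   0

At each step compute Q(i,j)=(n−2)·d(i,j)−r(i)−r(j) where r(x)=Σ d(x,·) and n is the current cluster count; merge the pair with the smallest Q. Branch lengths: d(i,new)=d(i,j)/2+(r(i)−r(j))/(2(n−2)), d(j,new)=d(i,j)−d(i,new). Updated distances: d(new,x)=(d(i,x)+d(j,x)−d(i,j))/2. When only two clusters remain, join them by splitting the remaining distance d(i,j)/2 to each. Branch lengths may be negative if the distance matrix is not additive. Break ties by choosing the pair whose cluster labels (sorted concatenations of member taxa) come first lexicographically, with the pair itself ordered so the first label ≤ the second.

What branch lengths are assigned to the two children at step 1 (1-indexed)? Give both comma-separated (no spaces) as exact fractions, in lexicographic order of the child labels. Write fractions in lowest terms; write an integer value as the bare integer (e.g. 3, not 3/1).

1. join A+D (d=21, Q=-122) ⇒ AD; edges |A|=6, |D|=15
  updated: d(AD,M)=18, d(AD,T)=22
2. join AD+M (d=18, Q=-56) ⇒ ADM; edges |AD|=12, |M|=6
  updated: d(ADM,T)=10
3. join ADM+T (d=10) ⇒ ADMT; edges |ADM|=5, |T|=5
final tree: (((A:6,D:15):12,M:6):5,T:5)
total length: 49

6,15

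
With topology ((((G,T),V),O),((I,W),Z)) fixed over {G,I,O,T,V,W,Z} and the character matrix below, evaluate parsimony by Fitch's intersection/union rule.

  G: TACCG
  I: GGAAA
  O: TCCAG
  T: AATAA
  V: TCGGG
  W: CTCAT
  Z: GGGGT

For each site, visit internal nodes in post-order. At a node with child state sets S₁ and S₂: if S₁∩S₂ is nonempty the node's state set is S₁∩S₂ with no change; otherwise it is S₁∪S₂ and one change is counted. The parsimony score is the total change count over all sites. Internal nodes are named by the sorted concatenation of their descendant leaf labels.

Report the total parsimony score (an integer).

16

GT@0: {T} ∪ {A} = {A,T} (union, +1)
GTV@0: {A,T} ∩ {T} = {T} (intersection, +0)
GOTV@0: {T} ∩ {T} = {T} (intersection, +0)
IW@0: {G} ∪ {C} = {C,G} (union, +1)
IWZ@0: {C,G} ∩ {G} = {G} (intersection, +0)
GIOTVWZ@0: {T} ∪ {G} = {G,T} (union, +1)
GT@1: {A} ∩ {A} = {A} (intersection, +0)
GTV@1: {A} ∪ {C} = {A,C} (union, +1)
GOTV@1: {A,C} ∩ {C} = {C} (intersection, +0)
IW@1: {G} ∪ {T} = {G,T} (union, +1)
IWZ@1: {G,T} ∩ {G} = {G} (intersection, +0)
GIOTVWZ@1: {C} ∪ {G} = {C,G} (union, +1)
GT@2: {C} ∪ {T} = {C,T} (union, +1)
GTV@2: {C,T} ∪ {G} = {C,G,T} (union, +1)
GOTV@2: {C,G,T} ∩ {C} = {C} (intersection, +0)
IW@2: {A} ∪ {C} = {A,C} (union, +1)
IWZ@2: {A,C} ∪ {G} = {A,C,G} (union, +1)
GIOTVWZ@2: {C} ∩ {A,C,G} = {C} (intersection, +0)
GT@3: {C} ∪ {A} = {A,C} (union, +1)
GTV@3: {A,C} ∪ {G} = {A,C,G} (union, +1)
GOTV@3: {A,C,G} ∩ {A} = {A} (intersection, +0)
IW@3: {A} ∩ {A} = {A} (intersection, +0)
IWZ@3: {A} ∪ {G} = {A,G} (union, +1)
GIOTVWZ@3: {A} ∩ {A,G} = {A} (intersection, +0)
GT@4: {G} ∪ {A} = {A,G} (union, +1)
GTV@4: {A,G} ∩ {G} = {G} (intersection, +0)
GOTV@4: {G} ∩ {G} = {G} (intersection, +0)
IW@4: {A} ∪ {T} = {A,T} (union, +1)
IWZ@4: {A,T} ∩ {T} = {T} (intersection, +0)
GIOTVWZ@4: {G} ∪ {T} = {G,T} (union, +1)
per-site changes: [3, 3, 4, 3, 3]; total = 16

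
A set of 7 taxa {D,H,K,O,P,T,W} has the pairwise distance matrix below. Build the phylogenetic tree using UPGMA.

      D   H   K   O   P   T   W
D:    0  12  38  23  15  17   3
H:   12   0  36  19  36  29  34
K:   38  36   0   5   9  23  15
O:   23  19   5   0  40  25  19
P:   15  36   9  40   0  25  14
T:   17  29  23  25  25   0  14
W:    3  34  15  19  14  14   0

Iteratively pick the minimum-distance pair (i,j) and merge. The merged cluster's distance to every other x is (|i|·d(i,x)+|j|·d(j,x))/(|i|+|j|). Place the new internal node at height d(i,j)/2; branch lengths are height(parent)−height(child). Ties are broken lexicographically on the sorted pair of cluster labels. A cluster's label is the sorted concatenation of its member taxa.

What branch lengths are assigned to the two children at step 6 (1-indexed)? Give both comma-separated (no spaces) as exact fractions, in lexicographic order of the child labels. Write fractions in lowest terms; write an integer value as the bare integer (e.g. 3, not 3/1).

iteration 1: select D,W (d=3); attach at lengths (3/2, 3/2); label the merged cluster DW
  updated: d(DW,H)=23, d(DW,K)=53/2, d(DW,O)=21, d(DW,P)=29/2, d(DW,T)=31/2
iteration 2: select K,O (d=5); attach at lengths (5/2, 5/2); label the merged cluster KO
  updated: d(DW,KO)=95/4, d(H,KO)=55/2, d(KO,P)=49/2, d(KO,T)=24
iteration 3: select DW,P (d=29/2); attach at lengths (23/4, 29/4); label the merged cluster DPW
  updated: d(DPW,H)=82/3, d(DPW,KO)=24, d(DPW,T)=56/3
iteration 4: select DPW,T (d=56/3); attach at lengths (25/12, 28/3); label the merged cluster DPTW
  updated: d(DPTW,H)=111/4, d(DPTW,KO)=24
iteration 5: select DPTW,KO (d=24); attach at lengths (8/3, 19/2); label the merged cluster DKOPTW
  updated: d(DKOPTW,H)=83/3
iteration 6: select DKOPTW,H (d=83/3); attach at lengths (11/6, 83/6); label the merged cluster DHKOPTW
final tree: (((((D:3/2,W:3/2):23/4,P:29/4):25/12,T:28/3):8/3,(K:5/2,O:5/2):19/2):11/6,H:83/6)
total length: 241/4

11/6,83/6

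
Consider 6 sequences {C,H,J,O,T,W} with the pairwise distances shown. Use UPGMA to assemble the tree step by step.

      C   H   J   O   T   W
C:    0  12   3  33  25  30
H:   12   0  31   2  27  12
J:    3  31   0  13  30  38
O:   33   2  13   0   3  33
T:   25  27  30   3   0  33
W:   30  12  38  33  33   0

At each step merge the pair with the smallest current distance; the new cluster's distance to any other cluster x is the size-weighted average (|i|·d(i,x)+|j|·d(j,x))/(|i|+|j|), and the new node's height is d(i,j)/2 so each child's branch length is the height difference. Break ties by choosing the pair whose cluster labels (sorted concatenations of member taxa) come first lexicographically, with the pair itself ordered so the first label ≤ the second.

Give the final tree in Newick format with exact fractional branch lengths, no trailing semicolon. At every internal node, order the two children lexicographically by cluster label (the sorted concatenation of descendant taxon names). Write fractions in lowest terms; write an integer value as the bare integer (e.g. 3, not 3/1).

1. join H+O (d=2) ⇒ HO; edges |H|=1, |O|=1
  updated: d(C,HO)=45/2, d(HO,J)=22, d(HO,T)=15, d(HO,W)=45/2
2. join C+J (d=3) ⇒ CJ; edges |C|=3/2, |J|=3/2
  updated: d(CJ,HO)=89/4, d(CJ,T)=55/2, d(CJ,W)=34
3. join HO+T (d=15) ⇒ HOT; edges |HO|=13/2, |T|=15/2
  updated: d(CJ,HOT)=24, d(HOT,W)=26
4. join CJ+HOT (d=24) ⇒ CHJOT; edges |CJ|=21/2, |HOT|=9/2
  updated: d(CHJOT,W)=146/5
5. join CHJOT+W (d=146/5) ⇒ CHJOTW; edges |CHJOT|=13/5, |W|=73/5
final tree: (((C:3/2,J:3/2):21/2,((H:1,O:1):13/2,T:15/2):9/2):13/5,W:73/5)
total length: 256/5

(((C:3/2,J:3/2):21/2,((H:1,O:1):13/2,T:15/2):9/2):13/5,W:73/5)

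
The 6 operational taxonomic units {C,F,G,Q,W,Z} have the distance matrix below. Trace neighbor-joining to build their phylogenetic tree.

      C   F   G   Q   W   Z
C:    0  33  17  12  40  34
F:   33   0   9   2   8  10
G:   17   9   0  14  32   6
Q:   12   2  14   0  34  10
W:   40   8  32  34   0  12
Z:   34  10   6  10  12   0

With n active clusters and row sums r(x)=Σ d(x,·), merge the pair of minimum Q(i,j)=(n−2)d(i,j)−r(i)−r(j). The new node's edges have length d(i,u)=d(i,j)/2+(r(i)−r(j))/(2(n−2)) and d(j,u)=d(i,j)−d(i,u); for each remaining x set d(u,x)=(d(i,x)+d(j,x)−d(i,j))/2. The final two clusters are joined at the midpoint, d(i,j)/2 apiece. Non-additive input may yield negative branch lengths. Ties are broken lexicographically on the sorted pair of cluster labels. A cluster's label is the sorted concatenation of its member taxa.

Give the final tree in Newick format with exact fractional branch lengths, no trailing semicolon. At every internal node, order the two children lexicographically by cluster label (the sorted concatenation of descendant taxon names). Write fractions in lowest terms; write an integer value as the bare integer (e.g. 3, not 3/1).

((((C:14,Q:-2):119/16,G:33/16):91/16,(F:-41/12,W:137/12):103/16):9/32,Z:9/32)

iteration 1: select C,Q (d=12, Q=-160); attach at lengths (14, -2); label the merged cluster CQ
  updated: d(CQ,F)=23/2, d(CQ,G)=19/2, d(CQ,W)=31, d(CQ,Z)=16
iteration 2: select F,W (d=8, Q=-195/2); attach at lengths (-41/12, 137/12); label the merged cluster FW
  updated: d(CQ,FW)=69/4, d(FW,G)=33/2, d(FW,Z)=7
iteration 3: select CQ,G (d=19/2, Q=-223/4); attach at lengths (119/16, 33/16); label the merged cluster CGQ
  updated: d(CGQ,FW)=97/8, d(CGQ,Z)=25/4
iteration 4: select CGQ,FW (d=97/8, Q=-203/8); attach at lengths (91/16, 103/16); label the merged cluster CFGQW
  updated: d(CFGQW,Z)=9/16
iteration 5: select CFGQW,Z (d=9/16); attach at lengths (9/32, 9/32); label the merged cluster CFGQWZ
final tree: ((((C:14,Q:-2):119/16,G:33/16):91/16,(F:-41/12,W:137/12):103/16):9/32,Z:9/32)
total length: 675/16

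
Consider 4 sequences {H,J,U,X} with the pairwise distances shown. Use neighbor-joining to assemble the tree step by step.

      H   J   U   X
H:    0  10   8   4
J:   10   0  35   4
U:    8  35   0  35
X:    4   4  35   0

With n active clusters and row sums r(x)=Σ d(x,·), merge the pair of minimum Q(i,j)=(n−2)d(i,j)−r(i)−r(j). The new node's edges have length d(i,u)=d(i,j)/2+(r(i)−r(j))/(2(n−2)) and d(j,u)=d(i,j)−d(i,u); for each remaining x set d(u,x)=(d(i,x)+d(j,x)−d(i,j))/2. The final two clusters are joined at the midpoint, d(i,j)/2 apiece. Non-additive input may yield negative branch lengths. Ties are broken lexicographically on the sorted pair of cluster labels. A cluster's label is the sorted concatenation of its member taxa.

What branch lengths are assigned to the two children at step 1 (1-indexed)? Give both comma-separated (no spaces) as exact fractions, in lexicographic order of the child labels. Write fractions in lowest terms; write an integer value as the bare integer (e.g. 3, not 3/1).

1. join H+U (d=8, Q=-84) ⇒ HU; edges |H|=-10, |U|=18
  updated: d(HU,J)=37/2, d(HU,X)=31/2
2. join HU+J (d=37/2, Q=-38) ⇒ HJU; edges |HU|=15, |J|=7/2
  updated: d(HJU,X)=1/2
3. join HJU+X (d=1/2) ⇒ HJUX; edges |HJU|=1/4, |X|=1/4
final tree: (((H:-10,U:18):15,J:7/2):1/4,X:1/4)
total length: 27

-10,18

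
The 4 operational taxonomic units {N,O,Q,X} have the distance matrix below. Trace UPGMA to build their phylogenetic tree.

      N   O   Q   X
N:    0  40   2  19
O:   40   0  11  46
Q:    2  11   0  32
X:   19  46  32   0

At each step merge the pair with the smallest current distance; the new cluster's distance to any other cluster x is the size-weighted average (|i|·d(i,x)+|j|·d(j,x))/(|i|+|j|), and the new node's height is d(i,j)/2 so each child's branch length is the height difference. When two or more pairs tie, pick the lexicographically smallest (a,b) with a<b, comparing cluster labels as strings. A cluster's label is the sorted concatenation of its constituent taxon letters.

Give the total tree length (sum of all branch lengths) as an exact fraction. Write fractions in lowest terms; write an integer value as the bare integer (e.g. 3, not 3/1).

553/12

step 1: merge (N,Q) at d=2; branch lengths N→1, Q→1; new cluster NQ
  updated: d(NQ,O)=51/2, d(NQ,X)=51/2
step 2: merge (NQ,O) at d=51/2; branch lengths NQ→47/4, O→51/4; new cluster NOQ
  updated: d(NOQ,X)=97/3
step 3: merge (NOQ,X) at d=97/3; branch lengths NOQ→41/12, X→97/6; new cluster NOQX
final tree: (((N:1,Q:1):47/4,O:51/4):41/12,X:97/6)
total length: 553/12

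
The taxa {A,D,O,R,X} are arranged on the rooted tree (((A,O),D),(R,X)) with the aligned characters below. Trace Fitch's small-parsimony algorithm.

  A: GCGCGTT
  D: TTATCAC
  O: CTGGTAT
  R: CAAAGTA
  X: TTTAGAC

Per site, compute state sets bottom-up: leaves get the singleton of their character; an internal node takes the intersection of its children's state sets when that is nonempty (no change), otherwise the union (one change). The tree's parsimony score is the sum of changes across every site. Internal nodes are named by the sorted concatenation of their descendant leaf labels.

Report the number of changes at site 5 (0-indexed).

2

[col 0] AO: children A:{G}, O:{C} ∪→ {C,G}; cost 1
[col 0] ADO: children AO:{C,G}, D:{T} ∪→ {C,G,T}; cost 1
[col 0] RX: children R:{C}, X:{T} ∪→ {C,T}; cost 1
[col 0] ADORX: children ADO:{C,G,T}, RX:{C,T} ∩→ {C,T}; cost 0
[col 1] AO: children A:{C}, O:{T} ∪→ {C,T}; cost 1
[col 1] ADO: children AO:{C,T}, D:{T} ∩→ {T}; cost 0
[col 1] RX: children R:{A}, X:{T} ∪→ {A,T}; cost 1
[col 1] ADORX: children ADO:{T}, RX:{A,T} ∩→ {T}; cost 0
[col 2] AO: children A:{G}, O:{G} ∩→ {G}; cost 0
[col 2] ADO: children AO:{G}, D:{A} ∪→ {A,G}; cost 1
[col 2] RX: children R:{A}, X:{T} ∪→ {A,T}; cost 1
[col 2] ADORX: children ADO:{A,G}, RX:{A,T} ∩→ {A}; cost 0
[col 3] AO: children A:{C}, O:{G} ∪→ {C,G}; cost 1
[col 3] ADO: children AO:{C,G}, D:{T} ∪→ {C,G,T}; cost 1
[col 3] RX: children R:{A}, X:{A} ∩→ {A}; cost 0
[col 3] ADORX: children ADO:{C,G,T}, RX:{A} ∪→ {A,C,G,T}; cost 1
[col 4] AO: children A:{G}, O:{T} ∪→ {G,T}; cost 1
[col 4] ADO: children AO:{G,T}, D:{C} ∪→ {C,G,T}; cost 1
[col 4] RX: children R:{G}, X:{G} ∩→ {G}; cost 0
[col 4] ADORX: children ADO:{C,G,T}, RX:{G} ∩→ {G}; cost 0
[col 5] AO: children A:{T}, O:{A} ∪→ {A,T}; cost 1
[col 5] ADO: children AO:{A,T}, D:{A} ∩→ {A}; cost 0
[col 5] RX: children R:{T}, X:{A} ∪→ {A,T}; cost 1
[col 5] ADORX: children ADO:{A}, RX:{A,T} ∩→ {A}; cost 0
[col 6] AO: children A:{T}, O:{T} ∩→ {T}; cost 0
[col 6] ADO: children AO:{T}, D:{C} ∪→ {C,T}; cost 1
[col 6] RX: children R:{A}, X:{C} ∪→ {A,C}; cost 1
[col 6] ADORX: children ADO:{C,T}, RX:{A,C} ∩→ {C}; cost 0
per-site changes: [3, 2, 2, 3, 2, 2, 2]; total = 16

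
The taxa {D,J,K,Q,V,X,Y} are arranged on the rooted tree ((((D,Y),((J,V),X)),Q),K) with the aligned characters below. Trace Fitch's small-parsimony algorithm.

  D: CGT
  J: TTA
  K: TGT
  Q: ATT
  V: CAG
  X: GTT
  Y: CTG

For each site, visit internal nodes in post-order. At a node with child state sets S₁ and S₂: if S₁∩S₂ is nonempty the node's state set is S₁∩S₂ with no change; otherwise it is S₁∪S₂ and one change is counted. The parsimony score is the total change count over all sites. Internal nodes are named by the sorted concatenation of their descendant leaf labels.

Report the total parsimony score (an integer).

10

DY@0: {C} ∩ {C} = {C} (intersection, +0)
JV@0: {T} ∪ {C} = {C,T} (union, +1)
JVX@0: {C,T} ∪ {G} = {C,G,T} (union, +1)
DJVXY@0: {C} ∩ {C,G,T} = {C} (intersection, +0)
DJQVXY@0: {C} ∪ {A} = {A,C} (union, +1)
DJKQVXY@0: {A,C} ∪ {T} = {A,C,T} (union, +1)
DY@1: {G} ∪ {T} = {G,T} (union, +1)
JV@1: {T} ∪ {A} = {A,T} (union, +1)
JVX@1: {A,T} ∩ {T} = {T} (intersection, +0)
DJVXY@1: {G,T} ∩ {T} = {T} (intersection, +0)
DJQVXY@1: {T} ∩ {T} = {T} (intersection, +0)
DJKQVXY@1: {T} ∪ {G} = {G,T} (union, +1)
DY@2: {T} ∪ {G} = {G,T} (union, +1)
JV@2: {A} ∪ {G} = {A,G} (union, +1)
JVX@2: {A,G} ∪ {T} = {A,G,T} (union, +1)
DJVXY@2: {G,T} ∩ {A,G,T} = {G,T} (intersection, +0)
DJQVXY@2: {G,T} ∩ {T} = {T} (intersection, +0)
DJKQVXY@2: {T} ∩ {T} = {T} (intersection, +0)
per-site changes: [4, 3, 3]; total = 10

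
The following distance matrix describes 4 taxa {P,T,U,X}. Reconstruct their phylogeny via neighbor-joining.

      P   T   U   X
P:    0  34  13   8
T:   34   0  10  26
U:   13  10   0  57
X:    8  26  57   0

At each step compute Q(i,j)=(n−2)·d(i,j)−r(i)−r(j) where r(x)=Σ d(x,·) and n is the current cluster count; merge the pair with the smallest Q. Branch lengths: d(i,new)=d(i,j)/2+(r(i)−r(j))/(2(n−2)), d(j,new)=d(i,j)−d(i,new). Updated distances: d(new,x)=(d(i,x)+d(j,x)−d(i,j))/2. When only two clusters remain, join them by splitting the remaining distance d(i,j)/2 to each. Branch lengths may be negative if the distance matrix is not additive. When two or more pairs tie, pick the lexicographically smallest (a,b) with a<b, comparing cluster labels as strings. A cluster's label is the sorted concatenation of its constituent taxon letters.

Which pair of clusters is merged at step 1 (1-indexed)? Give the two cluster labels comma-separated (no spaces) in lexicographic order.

P,X

1. join P+X (d=8, Q=-130) ⇒ PX; edges |P|=-5, |X|=13
  updated: d(PX,T)=26, d(PX,U)=31
2. join PX+T (d=26, Q=-67) ⇒ PTX; edges |PX|=47/2, |T|=5/2
  updated: d(PTX,U)=15/2
3. join PTX+U (d=15/2) ⇒ PTUX; edges |PTX|=15/4, |U|=15/4
final tree: (((P:-5,X:13):47/2,T:5/2):15/4,U:15/4)
total length: 83/2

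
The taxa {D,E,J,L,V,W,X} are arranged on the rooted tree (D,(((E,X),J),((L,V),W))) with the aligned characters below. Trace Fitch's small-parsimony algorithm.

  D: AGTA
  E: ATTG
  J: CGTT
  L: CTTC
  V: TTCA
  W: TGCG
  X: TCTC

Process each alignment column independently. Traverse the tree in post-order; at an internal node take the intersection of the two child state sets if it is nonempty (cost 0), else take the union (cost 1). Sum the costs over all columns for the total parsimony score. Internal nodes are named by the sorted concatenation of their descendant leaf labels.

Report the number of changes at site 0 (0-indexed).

EX@0: {A} ∪ {T} = {A,T} (union, +1)
EJX@0: {A,T} ∪ {C} = {A,C,T} (union, +1)
LV@0: {C} ∪ {T} = {C,T} (union, +1)
LVW@0: {C,T} ∩ {T} = {T} (intersection, +0)
EJLVWX@0: {A,C,T} ∩ {T} = {T} (intersection, +0)
DEJLVWX@0: {A} ∪ {T} = {A,T} (union, +1)
EX@1: {T} ∪ {C} = {C,T} (union, +1)
EJX@1: {C,T} ∪ {G} = {C,G,T} (union, +1)
LV@1: {T} ∩ {T} = {T} (intersection, +0)
LVW@1: {T} ∪ {G} = {G,T} (union, +1)
EJLVWX@1: {C,G,T} ∩ {G,T} = {G,T} (intersection, +0)
DEJLVWX@1: {G} ∩ {G,T} = {G} (intersection, +0)
EX@2: {T} ∩ {T} = {T} (intersection, +0)
EJX@2: {T} ∩ {T} = {T} (intersection, +0)
LV@2: {T} ∪ {C} = {C,T} (union, +1)
LVW@2: {C,T} ∩ {C} = {C} (intersection, +0)
EJLVWX@2: {T} ∪ {C} = {C,T} (union, +1)
DEJLVWX@2: {T} ∩ {C,T} = {T} (intersection, +0)
EX@3: {G} ∪ {C} = {C,G} (union, +1)
EJX@3: {C,G} ∪ {T} = {C,G,T} (union, +1)
LV@3: {C} ∪ {A} = {A,C} (union, +1)
LVW@3: {A,C} ∪ {G} = {A,C,G} (union, +1)
EJLVWX@3: {C,G,T} ∩ {A,C,G} = {C,G} (intersection, +0)
DEJLVWX@3: {A} ∪ {C,G} = {A,C,G} (union, +1)
per-site changes: [4, 3, 2, 5]; total = 14

4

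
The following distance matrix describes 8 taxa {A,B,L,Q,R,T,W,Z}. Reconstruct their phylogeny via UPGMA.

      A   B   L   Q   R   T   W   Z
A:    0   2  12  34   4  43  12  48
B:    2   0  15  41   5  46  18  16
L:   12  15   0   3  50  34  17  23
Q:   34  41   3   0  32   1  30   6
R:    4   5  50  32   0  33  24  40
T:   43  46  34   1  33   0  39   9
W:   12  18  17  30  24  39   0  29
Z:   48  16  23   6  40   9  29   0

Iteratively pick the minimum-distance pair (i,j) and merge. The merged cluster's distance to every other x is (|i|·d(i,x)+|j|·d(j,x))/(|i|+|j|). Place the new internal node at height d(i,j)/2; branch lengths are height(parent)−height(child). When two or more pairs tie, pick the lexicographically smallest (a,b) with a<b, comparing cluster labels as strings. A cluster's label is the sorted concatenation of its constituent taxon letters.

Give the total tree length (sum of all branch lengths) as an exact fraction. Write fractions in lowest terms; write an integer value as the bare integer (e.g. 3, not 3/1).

iteration 1: select Q,T (d=1); attach at lengths (1/2, 1/2); label the merged cluster QT
  updated: d(A,QT)=77/2, d(B,QT)=87/2, d(L,QT)=37/2, d(QT,R)=65/2, d(QT,W)=69/2, d(QT,Z)=15/2
iteration 2: select A,B (d=2); attach at lengths (1, 1); label the merged cluster AB
  updated: d(AB,L)=27/2, d(AB,QT)=41, d(AB,R)=9/2, d(AB,W)=15, d(AB,Z)=32
iteration 3: select AB,R (d=9/2); attach at lengths (5/4, 9/4); label the merged cluster ABR
  updated: d(ABR,L)=77/3, d(ABR,QT)=229/6, d(ABR,W)=18, d(ABR,Z)=104/3
iteration 4: select QT,Z (d=15/2); attach at lengths (13/4, 15/4); label the merged cluster QTZ
  updated: d(ABR,QTZ)=37, d(L,QTZ)=20, d(QTZ,W)=98/3
iteration 5: select L,W (d=17); attach at lengths (17/2, 17/2); label the merged cluster LW
  updated: d(ABR,LW)=131/6, d(LW,QTZ)=79/3
iteration 6: select ABR,LW (d=131/6); attach at lengths (26/3, 29/12); label the merged cluster ABLRW
  updated: d(ABLRW,QTZ)=491/15
iteration 7: select ABLRW,QTZ (d=491/15); attach at lengths (109/20, 757/60); label the merged cluster ABLQRTWZ
final tree: ((((A:1,B:1):5/4,R:9/4):26/3,(L:17/2,W:17/2):29/12):109/20,((Q:1/2,T:1/2):13/4,Z:15/4):757/60)
total length: 1193/20

1193/20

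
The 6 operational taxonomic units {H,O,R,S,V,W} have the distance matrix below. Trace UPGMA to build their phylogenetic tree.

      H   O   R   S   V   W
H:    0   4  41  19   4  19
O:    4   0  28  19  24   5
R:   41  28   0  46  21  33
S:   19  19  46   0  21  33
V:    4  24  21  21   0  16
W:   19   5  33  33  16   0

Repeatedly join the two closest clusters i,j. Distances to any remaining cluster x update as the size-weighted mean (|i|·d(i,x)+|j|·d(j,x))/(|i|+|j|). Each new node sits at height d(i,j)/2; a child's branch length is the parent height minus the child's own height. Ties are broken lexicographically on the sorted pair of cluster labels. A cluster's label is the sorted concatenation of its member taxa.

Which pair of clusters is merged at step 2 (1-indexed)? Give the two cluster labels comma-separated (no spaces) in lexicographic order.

HO,W

iteration 1: select H,O (d=4); attach at lengths (2, 2); label the merged cluster HO
  updated: d(HO,R)=69/2, d(HO,S)=19, d(HO,V)=14, d(HO,W)=12
iteration 2: select HO,W (d=12); attach at lengths (4, 6); label the merged cluster HOW
  updated: d(HOW,R)=34, d(HOW,S)=71/3, d(HOW,V)=44/3
iteration 3: select HOW,V (d=44/3); attach at lengths (4/3, 22/3); label the merged cluster HOVW
  updated: d(HOVW,R)=123/4, d(HOVW,S)=23
iteration 4: select HOVW,S (d=23); attach at lengths (25/6, 23/2); label the merged cluster HOSVW
  updated: d(HOSVW,R)=169/5
iteration 5: select HOSVW,R (d=169/5); attach at lengths (27/5, 169/10); label the merged cluster HORSVW
final tree: (((((H:2,O:2):4,W:6):4/3,V:22/3):25/6,S:23/2):27/5,R:169/10)
total length: 1819/30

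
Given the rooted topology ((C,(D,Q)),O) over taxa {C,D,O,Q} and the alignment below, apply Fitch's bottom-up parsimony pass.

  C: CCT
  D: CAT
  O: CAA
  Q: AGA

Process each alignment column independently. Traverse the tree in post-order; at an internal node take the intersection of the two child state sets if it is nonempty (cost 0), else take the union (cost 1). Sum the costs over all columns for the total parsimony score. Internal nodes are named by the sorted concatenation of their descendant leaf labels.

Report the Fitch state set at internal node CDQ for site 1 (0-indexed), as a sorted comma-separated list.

A,C,G

[col 0] DQ: children D:{C}, Q:{A} ∪→ {A,C}; cost 1
[col 0] CDQ: children C:{C}, DQ:{A,C} ∩→ {C}; cost 0
[col 0] CDOQ: children CDQ:{C}, O:{C} ∩→ {C}; cost 0
[col 1] DQ: children D:{A}, Q:{G} ∪→ {A,G}; cost 1
[col 1] CDQ: children C:{C}, DQ:{A,G} ∪→ {A,C,G}; cost 1
[col 1] CDOQ: children CDQ:{A,C,G}, O:{A} ∩→ {A}; cost 0
[col 2] DQ: children D:{T}, Q:{A} ∪→ {A,T}; cost 1
[col 2] CDQ: children C:{T}, DQ:{A,T} ∩→ {T}; cost 0
[col 2] CDOQ: children CDQ:{T}, O:{A} ∪→ {A,T}; cost 1
per-site changes: [1, 2, 2]; total = 5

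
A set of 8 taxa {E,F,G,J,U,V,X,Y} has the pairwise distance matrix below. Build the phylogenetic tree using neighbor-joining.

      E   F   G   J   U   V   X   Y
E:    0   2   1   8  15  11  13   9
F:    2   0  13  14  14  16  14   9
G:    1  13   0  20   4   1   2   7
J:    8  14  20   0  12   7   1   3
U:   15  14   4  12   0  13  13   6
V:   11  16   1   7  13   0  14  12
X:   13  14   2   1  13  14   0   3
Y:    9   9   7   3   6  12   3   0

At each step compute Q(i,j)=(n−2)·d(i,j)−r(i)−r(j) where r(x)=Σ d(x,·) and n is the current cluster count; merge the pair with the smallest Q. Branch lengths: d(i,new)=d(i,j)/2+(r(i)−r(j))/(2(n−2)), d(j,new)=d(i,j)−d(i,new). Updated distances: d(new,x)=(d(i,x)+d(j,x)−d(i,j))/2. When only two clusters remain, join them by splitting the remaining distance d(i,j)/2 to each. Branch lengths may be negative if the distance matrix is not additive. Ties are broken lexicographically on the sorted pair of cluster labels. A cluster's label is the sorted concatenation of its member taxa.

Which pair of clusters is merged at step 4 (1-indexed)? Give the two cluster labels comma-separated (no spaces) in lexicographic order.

iteration 1: select E,F (d=2, Q=-129); attach at lengths (-11/12, 35/12); label the merged cluster EF
  updated: d(EF,G)=6, d(EF,J)=10, d(EF,U)=27/2, d(EF,V)=25/2, d(EF,X)=25/2, d(EF,Y)=8
iteration 2: select G,V (d=1, Q=-189/2); attach at lengths (-29/20, 49/20); label the merged cluster GV
  updated: d(EF,GV)=35/4, d(GV,J)=13, d(GV,U)=8, d(GV,X)=15/2, d(GV,Y)=9
iteration 3: select J,X (d=1, Q=-72); attach at lengths (3/4, 1/4); label the merged cluster JX
  updated: d(EF,JX)=43/4, d(GV,JX)=39/4, d(JX,U)=12, d(JX,Y)=5/2
iteration 4: select JX,Y (d=5/2, Q=-53); attach at lengths (17/6, -1/3); label the merged cluster JXY
  updated: d(EF,JXY)=65/8, d(GV,JXY)=65/8, d(JXY,U)=31/4
iteration 5: select EF,JXY (d=65/8, Q=-305/8); attach at lengths (181/32, 79/32); label the merged cluster EFJXY
  updated: d(EFJXY,GV)=35/8, d(EFJXY,U)=105/16
iteration 6: select EFJXY,GV (d=35/8, Q=-303/16); attach at lengths (47/32, 93/32); label the merged cluster EFGJVXY
  updated: d(EFGJVXY,U)=163/32
iteration 7: select EFGJVXY,U (d=163/32); attach at lengths (163/64, 163/64); label the merged cluster EFGJUVXY
final tree: ((((E:-11/12,F:35/12):181/32,((J:3/4,X:1/4):17/6,Y:-1/3):79/32):47/32,(G:-29/20,V:49/20):93/32):163/64,U:163/64)
total length: 771/32

JX,Y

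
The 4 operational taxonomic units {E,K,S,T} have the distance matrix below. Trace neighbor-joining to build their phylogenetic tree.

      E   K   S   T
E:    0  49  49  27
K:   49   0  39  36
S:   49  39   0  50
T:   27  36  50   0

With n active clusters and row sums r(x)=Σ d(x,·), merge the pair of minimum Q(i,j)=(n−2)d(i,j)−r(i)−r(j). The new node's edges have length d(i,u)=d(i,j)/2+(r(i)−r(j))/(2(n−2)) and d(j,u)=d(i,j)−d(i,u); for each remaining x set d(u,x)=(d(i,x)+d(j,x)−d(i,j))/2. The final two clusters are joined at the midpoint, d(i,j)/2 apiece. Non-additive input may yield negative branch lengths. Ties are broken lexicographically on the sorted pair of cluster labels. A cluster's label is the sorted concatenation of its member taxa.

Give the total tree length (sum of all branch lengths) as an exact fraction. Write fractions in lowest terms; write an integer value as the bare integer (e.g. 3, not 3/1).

iteration 1: select E,T (d=27, Q=-184); attach at lengths (33/2, 21/2); label the merged cluster ET
  updated: d(ET,K)=29, d(ET,S)=36
iteration 2: select ET,K (d=29, Q=-104); attach at lengths (13, 16); label the merged cluster EKT
  updated: d(EKT,S)=23
iteration 3: select EKT,S (d=23); attach at lengths (23/2, 23/2); label the merged cluster EKST
final tree: (((E:33/2,T:21/2):13,K:16):23/2,S:23/2)
total length: 79

79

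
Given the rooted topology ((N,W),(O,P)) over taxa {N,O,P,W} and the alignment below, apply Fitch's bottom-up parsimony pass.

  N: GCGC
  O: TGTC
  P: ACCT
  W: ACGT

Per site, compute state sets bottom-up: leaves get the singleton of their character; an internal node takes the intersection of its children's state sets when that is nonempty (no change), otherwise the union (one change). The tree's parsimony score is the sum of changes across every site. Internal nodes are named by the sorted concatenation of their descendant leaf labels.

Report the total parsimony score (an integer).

7

NW@0: {G} ∪ {A} = {A,G} (union, +1)
OP@0: {T} ∪ {A} = {A,T} (union, +1)
NOPW@0: {A,G} ∩ {A,T} = {A} (intersection, +0)
NW@1: {C} ∩ {C} = {C} (intersection, +0)
OP@1: {G} ∪ {C} = {C,G} (union, +1)
NOPW@1: {C} ∩ {C,G} = {C} (intersection, +0)
NW@2: {G} ∩ {G} = {G} (intersection, +0)
OP@2: {T} ∪ {C} = {C,T} (union, +1)
NOPW@2: {G} ∪ {C,T} = {C,G,T} (union, +1)
NW@3: {C} ∪ {T} = {C,T} (union, +1)
OP@3: {C} ∪ {T} = {C,T} (union, +1)
NOPW@3: {C,T} ∩ {C,T} = {C,T} (intersection, +0)
per-site changes: [2, 1, 2, 2]; total = 7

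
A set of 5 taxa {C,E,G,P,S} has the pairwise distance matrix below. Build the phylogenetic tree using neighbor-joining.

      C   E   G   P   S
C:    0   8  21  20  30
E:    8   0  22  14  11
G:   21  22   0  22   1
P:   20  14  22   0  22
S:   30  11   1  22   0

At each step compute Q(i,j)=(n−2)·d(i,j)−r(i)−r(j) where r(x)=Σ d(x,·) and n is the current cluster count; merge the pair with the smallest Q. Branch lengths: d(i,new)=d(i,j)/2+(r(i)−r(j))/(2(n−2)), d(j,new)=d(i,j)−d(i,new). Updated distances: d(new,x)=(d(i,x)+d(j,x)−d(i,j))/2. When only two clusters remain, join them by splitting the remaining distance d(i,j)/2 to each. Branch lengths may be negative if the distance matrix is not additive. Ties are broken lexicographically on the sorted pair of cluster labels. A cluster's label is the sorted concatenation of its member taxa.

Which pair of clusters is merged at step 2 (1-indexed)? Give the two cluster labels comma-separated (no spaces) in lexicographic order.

C,E

1. join G+S (d=1, Q=-127) ⇒ GS; edges |G|=5/6, |S|=1/6
  updated: d(C,GS)=25, d(E,GS)=16, d(GS,P)=43/2
2. join C+E (d=8, Q=-75) ⇒ CE; edges |C|=31/4, |E|=1/4
  updated: d(CE,GS)=33/2, d(CE,P)=13
3. join CE+GS (d=33/2, Q=-51) ⇒ CEGS; edges |CE|=4, |GS|=25/2
  updated: d(CEGS,P)=9
4. join CEGS+P (d=9) ⇒ CEGPS; edges |CEGS|=9/2, |P|=9/2
final tree: (((C:31/4,E:1/4):4,(G:5/6,S:1/6):25/2):9/2,P:9/2)
total length: 69/2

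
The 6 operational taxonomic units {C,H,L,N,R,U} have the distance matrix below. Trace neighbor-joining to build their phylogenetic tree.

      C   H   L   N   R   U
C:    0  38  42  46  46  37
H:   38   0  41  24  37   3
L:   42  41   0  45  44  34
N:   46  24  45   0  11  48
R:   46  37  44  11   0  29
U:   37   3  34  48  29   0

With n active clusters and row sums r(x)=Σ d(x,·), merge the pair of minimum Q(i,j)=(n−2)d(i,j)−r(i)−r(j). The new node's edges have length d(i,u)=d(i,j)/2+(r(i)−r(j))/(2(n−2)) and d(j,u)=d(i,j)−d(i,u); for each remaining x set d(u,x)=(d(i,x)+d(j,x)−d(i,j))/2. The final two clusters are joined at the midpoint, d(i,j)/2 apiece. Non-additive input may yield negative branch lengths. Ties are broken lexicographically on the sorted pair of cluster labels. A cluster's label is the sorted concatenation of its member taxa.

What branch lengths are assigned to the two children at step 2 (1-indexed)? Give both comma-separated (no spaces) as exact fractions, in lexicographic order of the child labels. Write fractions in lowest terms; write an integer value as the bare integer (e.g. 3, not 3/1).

iteration 1: select N,R (d=11, Q=-297); attach at lengths (51/8, 37/8); label the merged cluster NR
  updated: d(C,NR)=81/2, d(H,NR)=25, d(L,NR)=39, d(NR,U)=33
iteration 2: select H,U (d=3, Q=-205); attach at lengths (3/2, 3/2); label the merged cluster HU
  updated: d(C,HU)=36, d(HU,L)=36, d(HU,NR)=55/2
iteration 3: select C,L (d=42, Q=-303/2); attach at lengths (171/8, 165/8); label the merged cluster CL
  updated: d(CL,HU)=15, d(CL,NR)=75/4
iteration 4: select CL,HU (d=15, Q=-245/4); attach at lengths (25/8, 95/8); label the merged cluster CHLU
  updated: d(CHLU,NR)=125/8
iteration 5: select CHLU,NR (d=125/8); attach at lengths (125/16, 125/16); label the merged cluster CHLNRU
final tree: (((C:171/8,L:165/8):25/8,(H:3/2,U:3/2):95/8):125/16,(N:51/8,R:37/8):125/16)
total length: 693/8

3/2,3/2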